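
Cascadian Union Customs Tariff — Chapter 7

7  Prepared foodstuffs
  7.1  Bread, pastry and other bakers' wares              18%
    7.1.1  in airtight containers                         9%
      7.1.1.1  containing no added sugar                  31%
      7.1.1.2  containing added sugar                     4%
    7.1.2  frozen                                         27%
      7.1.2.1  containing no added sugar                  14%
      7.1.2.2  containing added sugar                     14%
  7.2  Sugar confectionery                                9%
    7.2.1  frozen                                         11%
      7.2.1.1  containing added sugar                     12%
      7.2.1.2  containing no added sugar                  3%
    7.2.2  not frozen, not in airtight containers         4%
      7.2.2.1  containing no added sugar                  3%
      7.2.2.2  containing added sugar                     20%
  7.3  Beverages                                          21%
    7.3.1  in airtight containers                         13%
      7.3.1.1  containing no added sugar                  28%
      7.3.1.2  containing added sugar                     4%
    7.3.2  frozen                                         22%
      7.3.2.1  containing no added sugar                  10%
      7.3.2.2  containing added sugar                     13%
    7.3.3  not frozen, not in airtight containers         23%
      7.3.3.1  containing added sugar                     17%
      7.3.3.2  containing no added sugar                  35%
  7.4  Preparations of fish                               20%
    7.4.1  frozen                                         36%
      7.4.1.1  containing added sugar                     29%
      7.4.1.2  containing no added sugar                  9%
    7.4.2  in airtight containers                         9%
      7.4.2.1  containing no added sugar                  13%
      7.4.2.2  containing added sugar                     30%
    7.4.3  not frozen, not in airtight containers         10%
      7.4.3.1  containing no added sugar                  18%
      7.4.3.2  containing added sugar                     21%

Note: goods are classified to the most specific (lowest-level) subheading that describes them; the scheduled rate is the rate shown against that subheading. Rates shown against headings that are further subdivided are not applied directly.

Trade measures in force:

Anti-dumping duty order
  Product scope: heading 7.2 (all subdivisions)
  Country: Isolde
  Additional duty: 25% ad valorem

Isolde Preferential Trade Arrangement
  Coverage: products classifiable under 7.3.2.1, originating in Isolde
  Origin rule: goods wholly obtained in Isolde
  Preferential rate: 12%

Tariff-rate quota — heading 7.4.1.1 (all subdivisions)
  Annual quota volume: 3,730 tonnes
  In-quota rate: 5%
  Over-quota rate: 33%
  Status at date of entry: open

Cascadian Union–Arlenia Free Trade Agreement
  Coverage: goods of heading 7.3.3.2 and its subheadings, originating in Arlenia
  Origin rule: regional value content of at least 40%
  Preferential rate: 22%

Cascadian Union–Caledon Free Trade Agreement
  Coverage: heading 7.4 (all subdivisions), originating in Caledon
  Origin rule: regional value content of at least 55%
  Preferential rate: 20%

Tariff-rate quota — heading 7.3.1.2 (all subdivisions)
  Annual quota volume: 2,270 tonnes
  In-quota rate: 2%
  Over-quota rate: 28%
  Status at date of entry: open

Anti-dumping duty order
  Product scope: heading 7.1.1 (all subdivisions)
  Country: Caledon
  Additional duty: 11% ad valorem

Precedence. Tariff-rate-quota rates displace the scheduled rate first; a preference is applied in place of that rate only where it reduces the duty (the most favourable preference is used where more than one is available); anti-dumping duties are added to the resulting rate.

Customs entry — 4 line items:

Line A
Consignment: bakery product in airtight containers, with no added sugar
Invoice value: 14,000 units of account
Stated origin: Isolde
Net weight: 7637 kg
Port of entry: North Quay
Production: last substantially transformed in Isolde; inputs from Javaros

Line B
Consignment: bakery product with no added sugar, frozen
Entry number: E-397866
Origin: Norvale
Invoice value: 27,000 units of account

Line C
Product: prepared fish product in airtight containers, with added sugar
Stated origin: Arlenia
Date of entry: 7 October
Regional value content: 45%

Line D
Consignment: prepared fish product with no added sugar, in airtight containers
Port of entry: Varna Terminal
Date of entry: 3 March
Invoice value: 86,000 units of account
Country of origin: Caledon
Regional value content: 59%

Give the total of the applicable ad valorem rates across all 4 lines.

88%

Line A: bakery product → 7.1; in airtight containers → 7.1.1; with no added sugar → 7.1.1.1. Scheduled 31%. Isolde agreement on 7.3.2.1: 7.1.1.1 not covered. → 31%.
Line B: bakery product → 7.1; frozen → 7.1.2; with no added sugar → 7.1.2.1. Scheduled 14%. No special measure applies. → 14%.
Line C: prepared fish product → 7.4; in airtight containers → 7.4.2; with added sugar → 7.4.2.2. Scheduled 30%. Arlenia agreement on 7.3.3.2: 7.4.2.2 not covered. → 30%.
Line D: prepared fish product → 7.4; in airtight containers → 7.4.2; with no added sugar → 7.4.2.1. Scheduled 13%. Caledon agreement on 7.4: RVC ≥ 55% → 20% available; preference 20% not lower than 13% → no reduction. → 13%.
Sum: 31% + 14% + 30% + 13% = 88%.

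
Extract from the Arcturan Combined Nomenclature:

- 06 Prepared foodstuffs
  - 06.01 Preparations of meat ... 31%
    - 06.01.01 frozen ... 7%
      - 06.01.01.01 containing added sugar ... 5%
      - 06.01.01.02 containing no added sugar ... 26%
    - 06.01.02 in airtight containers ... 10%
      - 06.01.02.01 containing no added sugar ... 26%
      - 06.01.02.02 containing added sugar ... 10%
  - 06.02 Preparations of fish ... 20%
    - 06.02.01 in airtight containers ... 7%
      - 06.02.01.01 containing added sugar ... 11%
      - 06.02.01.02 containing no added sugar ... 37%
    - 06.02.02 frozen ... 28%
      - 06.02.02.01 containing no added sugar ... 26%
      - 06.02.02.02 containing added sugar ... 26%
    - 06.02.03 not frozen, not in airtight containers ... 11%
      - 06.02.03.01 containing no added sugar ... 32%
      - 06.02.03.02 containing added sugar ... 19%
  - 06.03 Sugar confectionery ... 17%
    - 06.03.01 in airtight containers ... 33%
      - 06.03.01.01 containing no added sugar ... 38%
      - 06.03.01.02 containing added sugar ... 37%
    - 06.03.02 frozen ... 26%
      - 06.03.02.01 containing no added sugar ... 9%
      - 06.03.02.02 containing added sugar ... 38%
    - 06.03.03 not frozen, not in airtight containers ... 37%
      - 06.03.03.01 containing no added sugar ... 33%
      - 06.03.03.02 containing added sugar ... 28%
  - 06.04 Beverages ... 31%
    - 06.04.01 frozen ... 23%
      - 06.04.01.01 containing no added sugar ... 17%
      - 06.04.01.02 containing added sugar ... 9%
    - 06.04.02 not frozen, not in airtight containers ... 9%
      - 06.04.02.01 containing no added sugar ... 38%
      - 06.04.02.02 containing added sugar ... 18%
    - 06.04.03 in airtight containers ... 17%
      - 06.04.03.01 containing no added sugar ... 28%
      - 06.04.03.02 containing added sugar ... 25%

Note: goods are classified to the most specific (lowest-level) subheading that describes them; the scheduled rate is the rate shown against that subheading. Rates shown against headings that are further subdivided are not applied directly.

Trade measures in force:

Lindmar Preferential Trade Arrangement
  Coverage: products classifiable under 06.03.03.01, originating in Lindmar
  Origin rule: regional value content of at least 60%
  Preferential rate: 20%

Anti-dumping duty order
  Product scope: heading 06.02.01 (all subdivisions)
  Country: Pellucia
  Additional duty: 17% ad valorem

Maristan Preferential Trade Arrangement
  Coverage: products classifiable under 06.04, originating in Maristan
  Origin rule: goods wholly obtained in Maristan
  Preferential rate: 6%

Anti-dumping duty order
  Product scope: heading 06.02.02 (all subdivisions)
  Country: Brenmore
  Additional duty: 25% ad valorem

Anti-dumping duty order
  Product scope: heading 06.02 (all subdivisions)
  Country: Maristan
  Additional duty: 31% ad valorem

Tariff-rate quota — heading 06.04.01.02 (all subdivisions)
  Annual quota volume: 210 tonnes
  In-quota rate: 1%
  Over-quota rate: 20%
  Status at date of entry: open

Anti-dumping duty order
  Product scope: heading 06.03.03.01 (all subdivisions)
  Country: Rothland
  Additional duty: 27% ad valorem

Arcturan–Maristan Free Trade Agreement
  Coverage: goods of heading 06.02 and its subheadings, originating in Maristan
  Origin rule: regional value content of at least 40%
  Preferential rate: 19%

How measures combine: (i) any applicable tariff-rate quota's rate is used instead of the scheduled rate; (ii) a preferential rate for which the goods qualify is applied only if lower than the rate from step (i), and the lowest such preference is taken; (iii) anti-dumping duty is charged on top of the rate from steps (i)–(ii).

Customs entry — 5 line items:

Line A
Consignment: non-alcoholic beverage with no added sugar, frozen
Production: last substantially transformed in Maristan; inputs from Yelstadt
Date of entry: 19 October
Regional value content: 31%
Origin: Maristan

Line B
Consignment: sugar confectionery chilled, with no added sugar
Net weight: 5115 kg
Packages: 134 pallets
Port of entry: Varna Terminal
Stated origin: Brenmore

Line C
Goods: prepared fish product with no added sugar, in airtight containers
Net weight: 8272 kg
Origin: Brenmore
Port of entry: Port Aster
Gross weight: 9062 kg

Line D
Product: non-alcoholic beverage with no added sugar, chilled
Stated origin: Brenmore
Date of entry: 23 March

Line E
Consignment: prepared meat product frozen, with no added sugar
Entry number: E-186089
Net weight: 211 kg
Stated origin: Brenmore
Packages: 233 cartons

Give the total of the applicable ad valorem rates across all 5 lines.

Line A: non-alcoholic beverage → 06.04; frozen → 06.04.01; with no added sugar → 06.04.01.01. Scheduled 17%. Maristan agreement on 06.04: not wholly obtained; Maristan agreement on 06.02: 06.04.01.01 not covered. → 17%.
Line B: sugar confectionery → 06.03; chilled → 06.03.03; with no added sugar → 06.03.03.01. Scheduled 33%. No special measure applies. → 33%.
Line C: prepared fish product → 06.02; in airtight containers → 06.02.01; with no added sugar → 06.02.01.02. Scheduled 37%. No special measure applies. → 37%.
Line D: non-alcoholic beverage → 06.04; chilled → 06.04.02; with no added sugar → 06.04.02.01. Scheduled 38%. No special measure applies. → 38%.
Line E: prepared meat product → 06.01; frozen → 06.01.01; with no added sugar → 06.01.01.02. Scheduled 26%. No special measure applies. → 26%.
Sum: 17% + 33% + 37% + 38% + 26% = 151%.

151%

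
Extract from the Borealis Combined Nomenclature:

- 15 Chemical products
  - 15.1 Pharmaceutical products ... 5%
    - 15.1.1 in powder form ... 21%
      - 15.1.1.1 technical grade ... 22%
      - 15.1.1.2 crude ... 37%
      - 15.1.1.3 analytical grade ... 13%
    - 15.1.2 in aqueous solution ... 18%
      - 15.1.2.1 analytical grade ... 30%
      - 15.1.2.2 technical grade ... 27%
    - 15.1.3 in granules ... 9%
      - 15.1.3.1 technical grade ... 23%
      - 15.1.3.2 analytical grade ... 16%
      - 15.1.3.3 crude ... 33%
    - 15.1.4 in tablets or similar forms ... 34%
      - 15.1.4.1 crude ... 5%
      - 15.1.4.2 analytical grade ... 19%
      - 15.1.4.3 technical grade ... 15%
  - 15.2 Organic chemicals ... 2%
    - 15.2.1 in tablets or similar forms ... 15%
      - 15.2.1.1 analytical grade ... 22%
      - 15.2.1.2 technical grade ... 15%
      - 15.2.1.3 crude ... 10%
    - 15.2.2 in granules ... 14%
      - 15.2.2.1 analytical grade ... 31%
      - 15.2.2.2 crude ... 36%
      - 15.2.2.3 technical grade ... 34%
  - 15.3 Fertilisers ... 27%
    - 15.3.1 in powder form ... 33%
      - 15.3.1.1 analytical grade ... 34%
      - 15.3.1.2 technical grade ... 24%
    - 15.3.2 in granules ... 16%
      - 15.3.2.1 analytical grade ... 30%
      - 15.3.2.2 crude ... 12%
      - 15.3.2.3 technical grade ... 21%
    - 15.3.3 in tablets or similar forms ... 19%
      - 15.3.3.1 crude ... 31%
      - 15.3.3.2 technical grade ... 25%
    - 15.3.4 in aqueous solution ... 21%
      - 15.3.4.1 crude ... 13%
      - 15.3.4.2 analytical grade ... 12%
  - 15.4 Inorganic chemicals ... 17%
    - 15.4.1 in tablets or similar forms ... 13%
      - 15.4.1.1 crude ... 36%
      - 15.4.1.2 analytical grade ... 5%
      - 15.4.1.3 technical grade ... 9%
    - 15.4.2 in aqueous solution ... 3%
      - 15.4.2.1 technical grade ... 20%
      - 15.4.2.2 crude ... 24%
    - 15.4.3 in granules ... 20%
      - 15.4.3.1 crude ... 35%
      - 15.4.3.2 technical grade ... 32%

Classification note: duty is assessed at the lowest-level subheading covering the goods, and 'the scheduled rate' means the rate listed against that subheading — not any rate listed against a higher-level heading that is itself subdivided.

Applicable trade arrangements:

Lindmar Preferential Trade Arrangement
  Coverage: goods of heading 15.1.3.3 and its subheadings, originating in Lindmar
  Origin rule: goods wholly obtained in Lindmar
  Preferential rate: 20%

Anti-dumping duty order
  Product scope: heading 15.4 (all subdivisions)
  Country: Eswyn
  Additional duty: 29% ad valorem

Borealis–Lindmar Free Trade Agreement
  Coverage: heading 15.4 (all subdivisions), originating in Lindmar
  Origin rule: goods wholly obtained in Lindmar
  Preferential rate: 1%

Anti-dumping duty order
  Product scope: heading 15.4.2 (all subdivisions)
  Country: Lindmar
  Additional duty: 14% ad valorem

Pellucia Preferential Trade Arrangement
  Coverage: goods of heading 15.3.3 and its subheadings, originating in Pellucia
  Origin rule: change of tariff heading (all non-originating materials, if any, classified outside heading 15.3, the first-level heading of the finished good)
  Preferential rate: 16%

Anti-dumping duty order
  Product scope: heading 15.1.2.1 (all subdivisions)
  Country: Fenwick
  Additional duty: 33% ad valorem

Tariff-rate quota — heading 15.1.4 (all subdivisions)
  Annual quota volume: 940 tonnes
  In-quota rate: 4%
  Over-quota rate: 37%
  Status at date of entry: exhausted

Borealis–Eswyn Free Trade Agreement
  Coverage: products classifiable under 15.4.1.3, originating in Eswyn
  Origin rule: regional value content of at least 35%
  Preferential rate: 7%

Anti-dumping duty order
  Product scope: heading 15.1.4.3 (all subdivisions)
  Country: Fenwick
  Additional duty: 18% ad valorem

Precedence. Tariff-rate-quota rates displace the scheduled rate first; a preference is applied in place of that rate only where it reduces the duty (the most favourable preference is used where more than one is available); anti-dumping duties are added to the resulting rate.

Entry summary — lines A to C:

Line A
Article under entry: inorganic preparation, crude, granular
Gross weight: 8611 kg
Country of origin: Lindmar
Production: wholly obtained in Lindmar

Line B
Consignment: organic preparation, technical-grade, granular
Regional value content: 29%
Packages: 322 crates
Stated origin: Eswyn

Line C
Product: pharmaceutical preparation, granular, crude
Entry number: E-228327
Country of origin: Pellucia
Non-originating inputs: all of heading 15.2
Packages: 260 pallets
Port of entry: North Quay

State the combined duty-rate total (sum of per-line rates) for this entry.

Line A: inorganic → 15.4; granular → 15.4.3; crude → 15.4.3.1. Scheduled 35%. Lindmar agreement on 15.1.3.3: 15.4.3.1 not covered; Lindmar agreement on 15.4: wholly obtained → 1% available; preferential 1%. → 1%.
Line B: organic → 15.2; granular → 15.2.2; technical-grade → 15.2.2.3. Scheduled 34%. Eswyn agreement on 15.4.1.3: 15.2.2.3 not covered. → 34%.
Line C: pharmaceutical → 15.1; granular → 15.1.3; crude → 15.1.3.3. Scheduled 33%. Pellucia agreement on 15.3.3: 15.1.3.3 not covered. → 33%.
Sum: 1% + 34% + 33% = 68%.

68%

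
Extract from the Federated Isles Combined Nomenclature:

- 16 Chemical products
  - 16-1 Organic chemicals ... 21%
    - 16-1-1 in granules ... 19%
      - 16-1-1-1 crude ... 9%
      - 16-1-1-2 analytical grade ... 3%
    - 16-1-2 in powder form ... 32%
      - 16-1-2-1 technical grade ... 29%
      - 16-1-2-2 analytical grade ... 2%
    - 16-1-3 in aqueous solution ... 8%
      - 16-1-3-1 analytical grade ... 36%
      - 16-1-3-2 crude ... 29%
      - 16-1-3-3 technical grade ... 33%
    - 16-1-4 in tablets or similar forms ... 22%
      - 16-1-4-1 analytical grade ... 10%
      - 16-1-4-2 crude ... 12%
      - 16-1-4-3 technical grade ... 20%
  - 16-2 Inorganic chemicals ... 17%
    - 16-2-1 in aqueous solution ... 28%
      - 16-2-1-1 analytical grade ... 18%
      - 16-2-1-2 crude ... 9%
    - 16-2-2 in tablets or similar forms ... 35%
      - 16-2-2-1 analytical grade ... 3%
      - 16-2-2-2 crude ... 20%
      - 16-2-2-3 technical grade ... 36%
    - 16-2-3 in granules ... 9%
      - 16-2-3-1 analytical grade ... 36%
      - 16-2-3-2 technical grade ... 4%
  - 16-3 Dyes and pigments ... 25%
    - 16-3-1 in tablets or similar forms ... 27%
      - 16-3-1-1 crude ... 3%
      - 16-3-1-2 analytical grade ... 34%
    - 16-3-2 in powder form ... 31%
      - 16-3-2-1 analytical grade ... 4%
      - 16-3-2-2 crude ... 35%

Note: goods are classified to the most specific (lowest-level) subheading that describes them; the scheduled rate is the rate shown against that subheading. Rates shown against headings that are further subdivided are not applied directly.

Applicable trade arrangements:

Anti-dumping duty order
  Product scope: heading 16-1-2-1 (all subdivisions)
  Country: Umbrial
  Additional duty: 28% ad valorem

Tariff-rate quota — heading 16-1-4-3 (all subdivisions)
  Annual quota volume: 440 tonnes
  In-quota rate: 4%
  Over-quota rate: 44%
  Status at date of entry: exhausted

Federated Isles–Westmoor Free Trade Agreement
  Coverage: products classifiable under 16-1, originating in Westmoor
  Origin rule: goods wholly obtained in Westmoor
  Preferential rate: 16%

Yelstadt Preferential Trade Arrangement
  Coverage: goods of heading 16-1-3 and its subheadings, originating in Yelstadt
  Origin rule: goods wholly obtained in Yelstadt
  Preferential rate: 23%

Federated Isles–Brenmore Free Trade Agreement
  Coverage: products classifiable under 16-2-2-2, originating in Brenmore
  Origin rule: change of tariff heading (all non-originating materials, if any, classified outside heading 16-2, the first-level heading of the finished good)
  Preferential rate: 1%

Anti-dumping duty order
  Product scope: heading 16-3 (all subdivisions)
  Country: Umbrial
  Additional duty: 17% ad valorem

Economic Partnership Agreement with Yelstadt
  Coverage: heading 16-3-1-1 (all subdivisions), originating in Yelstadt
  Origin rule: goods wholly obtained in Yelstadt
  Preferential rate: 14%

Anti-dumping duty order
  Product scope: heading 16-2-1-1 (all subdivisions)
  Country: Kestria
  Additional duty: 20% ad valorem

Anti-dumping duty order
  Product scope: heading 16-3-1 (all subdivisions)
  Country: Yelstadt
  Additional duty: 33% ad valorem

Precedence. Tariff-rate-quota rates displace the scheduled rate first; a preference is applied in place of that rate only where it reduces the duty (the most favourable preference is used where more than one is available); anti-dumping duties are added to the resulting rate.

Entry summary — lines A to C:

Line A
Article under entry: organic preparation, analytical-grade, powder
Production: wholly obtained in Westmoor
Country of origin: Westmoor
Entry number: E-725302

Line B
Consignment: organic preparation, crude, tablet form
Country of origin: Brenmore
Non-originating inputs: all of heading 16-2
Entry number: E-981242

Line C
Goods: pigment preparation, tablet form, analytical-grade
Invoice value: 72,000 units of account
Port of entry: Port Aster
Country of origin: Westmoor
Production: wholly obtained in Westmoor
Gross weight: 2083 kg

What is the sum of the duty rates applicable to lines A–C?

48%

Line A: organic → 16-1; powder → 16-1-2; analytical-grade → 16-1-2-2. Scheduled 2%. Westmoor agreement on 16-1: wholly obtained → 16% available; preference 16% not lower than 2% → no reduction. → 2%.
Line B: organic → 16-1; tablet form → 16-1-4; crude → 16-1-4-2. Scheduled 12%. Brenmore agreement on 16-2-2-2: 16-1-4-2 not covered. → 12%.
Line C: pigment → 16-3; tablet form → 16-3-1; analytical-grade → 16-3-1-2. Scheduled 34%. Westmoor agreement on 16-1: 16-3-1-2 not covered. → 34%.
Sum: 2% + 12% + 34% = 48%.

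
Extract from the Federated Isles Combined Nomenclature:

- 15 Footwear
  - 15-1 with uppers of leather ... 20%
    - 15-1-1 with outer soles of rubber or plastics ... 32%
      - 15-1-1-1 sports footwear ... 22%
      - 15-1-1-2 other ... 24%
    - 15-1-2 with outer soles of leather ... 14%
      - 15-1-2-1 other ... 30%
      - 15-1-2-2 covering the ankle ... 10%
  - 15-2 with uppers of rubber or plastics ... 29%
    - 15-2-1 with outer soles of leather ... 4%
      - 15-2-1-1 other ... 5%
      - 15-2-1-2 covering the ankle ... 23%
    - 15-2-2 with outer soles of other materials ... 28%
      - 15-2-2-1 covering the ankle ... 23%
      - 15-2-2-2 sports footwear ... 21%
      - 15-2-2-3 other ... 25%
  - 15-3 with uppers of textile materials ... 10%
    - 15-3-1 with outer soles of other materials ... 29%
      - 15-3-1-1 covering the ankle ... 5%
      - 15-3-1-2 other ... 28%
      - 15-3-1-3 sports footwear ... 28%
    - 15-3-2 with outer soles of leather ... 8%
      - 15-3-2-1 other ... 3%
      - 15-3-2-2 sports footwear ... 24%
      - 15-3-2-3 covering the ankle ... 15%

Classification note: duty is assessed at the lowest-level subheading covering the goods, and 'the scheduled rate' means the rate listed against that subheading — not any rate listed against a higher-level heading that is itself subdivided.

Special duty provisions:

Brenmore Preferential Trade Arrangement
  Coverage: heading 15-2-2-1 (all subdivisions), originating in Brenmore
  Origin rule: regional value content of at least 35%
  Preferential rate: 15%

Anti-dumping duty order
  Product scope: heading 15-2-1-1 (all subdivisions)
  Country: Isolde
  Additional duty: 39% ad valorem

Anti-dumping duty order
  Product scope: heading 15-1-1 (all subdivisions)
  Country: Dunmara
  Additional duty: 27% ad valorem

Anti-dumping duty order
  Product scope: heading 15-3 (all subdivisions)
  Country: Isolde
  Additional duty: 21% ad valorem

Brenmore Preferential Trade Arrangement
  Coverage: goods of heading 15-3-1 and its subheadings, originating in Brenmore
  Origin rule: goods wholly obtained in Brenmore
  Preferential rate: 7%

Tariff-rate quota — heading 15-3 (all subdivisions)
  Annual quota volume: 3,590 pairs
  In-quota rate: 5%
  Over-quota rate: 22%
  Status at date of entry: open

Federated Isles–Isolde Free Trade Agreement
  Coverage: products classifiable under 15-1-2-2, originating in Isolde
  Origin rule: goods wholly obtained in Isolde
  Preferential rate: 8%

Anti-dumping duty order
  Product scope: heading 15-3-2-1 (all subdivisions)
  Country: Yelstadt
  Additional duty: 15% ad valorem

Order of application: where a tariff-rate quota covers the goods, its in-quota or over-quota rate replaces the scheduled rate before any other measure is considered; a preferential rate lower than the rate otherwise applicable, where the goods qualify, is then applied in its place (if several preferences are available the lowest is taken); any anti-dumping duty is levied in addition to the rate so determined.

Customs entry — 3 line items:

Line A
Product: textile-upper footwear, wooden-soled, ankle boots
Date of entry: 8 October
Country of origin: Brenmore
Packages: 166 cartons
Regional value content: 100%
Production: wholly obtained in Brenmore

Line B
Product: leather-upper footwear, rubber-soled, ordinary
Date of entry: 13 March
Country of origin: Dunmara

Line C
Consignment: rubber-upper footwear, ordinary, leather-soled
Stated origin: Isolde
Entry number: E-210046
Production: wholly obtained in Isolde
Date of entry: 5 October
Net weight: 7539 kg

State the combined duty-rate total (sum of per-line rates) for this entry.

Line A: textile-upper → 15-3; wooden-soled → 15-3-1; ankle boots → 15-3-1-1. Scheduled 5%. quota on 15-3 open → in-quota 5%; Brenmore agreement on 15-2-2-1: 15-3-1-1 not covered; Brenmore agreement on 15-3-1: wholly obtained → 7% available; preference 7% not lower than 5% → no reduction. → 5%.
Line B: leather-upper → 15-1; rubber-soled → 15-1-1; ordinary → 15-1-1-2. Scheduled 24%. anti-dumping (Dunmara, 15-1-1): +27%; total 24% + 27% = 51%. → 51%.
Line C: rubber-upper → 15-2; leather-soled → 15-2-1; ordinary → 15-2-1-1. Scheduled 5%. Isolde agreement on 15-1-2-2: 15-2-1-1 not covered; anti-dumping (Isolde, 15-2-1-1): +39%; total 5% + 39% = 44%. → 44%.
Sum: 5% + 51% + 44% = 100%.

100%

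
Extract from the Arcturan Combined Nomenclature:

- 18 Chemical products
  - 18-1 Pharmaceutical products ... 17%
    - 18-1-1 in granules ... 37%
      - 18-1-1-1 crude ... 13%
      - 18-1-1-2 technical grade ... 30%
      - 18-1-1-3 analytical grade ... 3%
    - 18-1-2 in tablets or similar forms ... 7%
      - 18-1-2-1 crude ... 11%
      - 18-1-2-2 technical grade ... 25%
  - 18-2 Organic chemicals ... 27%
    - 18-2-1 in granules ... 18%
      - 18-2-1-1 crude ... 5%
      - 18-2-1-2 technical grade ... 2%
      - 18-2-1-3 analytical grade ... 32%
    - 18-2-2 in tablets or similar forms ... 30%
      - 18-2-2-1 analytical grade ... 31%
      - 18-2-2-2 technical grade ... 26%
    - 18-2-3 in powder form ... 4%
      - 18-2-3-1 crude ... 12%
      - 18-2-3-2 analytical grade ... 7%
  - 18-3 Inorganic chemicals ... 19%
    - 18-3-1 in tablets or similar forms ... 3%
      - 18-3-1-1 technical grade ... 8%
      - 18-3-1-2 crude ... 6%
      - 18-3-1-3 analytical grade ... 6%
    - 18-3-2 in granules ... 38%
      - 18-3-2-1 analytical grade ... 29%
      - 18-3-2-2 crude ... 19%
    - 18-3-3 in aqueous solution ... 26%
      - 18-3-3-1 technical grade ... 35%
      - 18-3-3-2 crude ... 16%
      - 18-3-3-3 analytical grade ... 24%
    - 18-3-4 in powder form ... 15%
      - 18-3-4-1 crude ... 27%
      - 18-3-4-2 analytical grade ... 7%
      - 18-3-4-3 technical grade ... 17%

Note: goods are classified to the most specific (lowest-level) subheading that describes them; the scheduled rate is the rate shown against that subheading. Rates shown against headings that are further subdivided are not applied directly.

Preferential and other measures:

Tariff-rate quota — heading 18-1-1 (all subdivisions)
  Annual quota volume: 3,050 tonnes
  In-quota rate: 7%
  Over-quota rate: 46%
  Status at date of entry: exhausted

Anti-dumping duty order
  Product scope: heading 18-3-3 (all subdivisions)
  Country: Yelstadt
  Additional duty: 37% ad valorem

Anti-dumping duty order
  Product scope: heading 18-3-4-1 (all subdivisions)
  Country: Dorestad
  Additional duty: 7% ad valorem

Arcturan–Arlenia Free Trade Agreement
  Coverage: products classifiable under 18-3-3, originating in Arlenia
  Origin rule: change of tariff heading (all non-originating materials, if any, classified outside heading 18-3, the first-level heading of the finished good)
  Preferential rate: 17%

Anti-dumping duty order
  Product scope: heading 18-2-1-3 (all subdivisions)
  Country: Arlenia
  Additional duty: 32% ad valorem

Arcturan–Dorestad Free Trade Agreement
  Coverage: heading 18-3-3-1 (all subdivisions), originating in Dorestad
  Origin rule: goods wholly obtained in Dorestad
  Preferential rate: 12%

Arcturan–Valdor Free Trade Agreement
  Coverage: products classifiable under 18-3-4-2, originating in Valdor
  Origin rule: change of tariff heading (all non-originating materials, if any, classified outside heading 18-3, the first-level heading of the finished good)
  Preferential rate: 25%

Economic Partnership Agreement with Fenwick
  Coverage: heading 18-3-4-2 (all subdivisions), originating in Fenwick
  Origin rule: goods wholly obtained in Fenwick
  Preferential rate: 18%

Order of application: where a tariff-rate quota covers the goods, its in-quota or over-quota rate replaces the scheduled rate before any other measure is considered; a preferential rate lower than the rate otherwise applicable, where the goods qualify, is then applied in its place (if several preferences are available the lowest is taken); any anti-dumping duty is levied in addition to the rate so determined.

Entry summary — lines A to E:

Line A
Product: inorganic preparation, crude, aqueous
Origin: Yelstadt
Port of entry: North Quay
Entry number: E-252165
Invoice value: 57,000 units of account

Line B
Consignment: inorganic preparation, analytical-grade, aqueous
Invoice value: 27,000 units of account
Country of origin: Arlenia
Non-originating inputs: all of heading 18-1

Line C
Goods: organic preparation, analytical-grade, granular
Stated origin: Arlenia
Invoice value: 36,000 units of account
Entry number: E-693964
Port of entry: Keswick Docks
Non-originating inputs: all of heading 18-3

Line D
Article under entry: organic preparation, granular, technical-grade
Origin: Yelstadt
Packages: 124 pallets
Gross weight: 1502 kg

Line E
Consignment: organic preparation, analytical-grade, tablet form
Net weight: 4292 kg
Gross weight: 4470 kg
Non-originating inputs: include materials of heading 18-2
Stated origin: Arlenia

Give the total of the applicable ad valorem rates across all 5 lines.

167%

Line A: inorganic → 18-3; aqueous → 18-3-3; crude → 18-3-3-2. Scheduled 16%. anti-dumping (Yelstadt, 18-3-3): +37%; total 16% + 37% = 53%. → 53%.
Line B: inorganic → 18-3; aqueous → 18-3-3; analytical-grade → 18-3-3-3. Scheduled 24%. Arlenia agreement on 18-3-3: CTH met → 17% available; preferential 17%. → 17%.
Line C: organic → 18-2; granular → 18-2-1; analytical-grade → 18-2-1-3. Scheduled 32%. Arlenia agreement on 18-3-3: 18-2-1-3 not covered; anti-dumping (Arlenia, 18-2-1-3): +32%; total 32% + 32% = 64%. → 64%.
Line D: organic → 18-2; granular → 18-2-1; technical-grade → 18-2-1-2. Scheduled 2%. No special measure applies. → 2%.
Line E: organic → 18-2; tablet form → 18-2-2; analytical-grade → 18-2-2-1. Scheduled 31%. Arlenia agreement on 18-3-3: 18-2-2-1 not covered. → 31%.
Sum: 53% + 17% + 64% + 2% + 31% = 167%.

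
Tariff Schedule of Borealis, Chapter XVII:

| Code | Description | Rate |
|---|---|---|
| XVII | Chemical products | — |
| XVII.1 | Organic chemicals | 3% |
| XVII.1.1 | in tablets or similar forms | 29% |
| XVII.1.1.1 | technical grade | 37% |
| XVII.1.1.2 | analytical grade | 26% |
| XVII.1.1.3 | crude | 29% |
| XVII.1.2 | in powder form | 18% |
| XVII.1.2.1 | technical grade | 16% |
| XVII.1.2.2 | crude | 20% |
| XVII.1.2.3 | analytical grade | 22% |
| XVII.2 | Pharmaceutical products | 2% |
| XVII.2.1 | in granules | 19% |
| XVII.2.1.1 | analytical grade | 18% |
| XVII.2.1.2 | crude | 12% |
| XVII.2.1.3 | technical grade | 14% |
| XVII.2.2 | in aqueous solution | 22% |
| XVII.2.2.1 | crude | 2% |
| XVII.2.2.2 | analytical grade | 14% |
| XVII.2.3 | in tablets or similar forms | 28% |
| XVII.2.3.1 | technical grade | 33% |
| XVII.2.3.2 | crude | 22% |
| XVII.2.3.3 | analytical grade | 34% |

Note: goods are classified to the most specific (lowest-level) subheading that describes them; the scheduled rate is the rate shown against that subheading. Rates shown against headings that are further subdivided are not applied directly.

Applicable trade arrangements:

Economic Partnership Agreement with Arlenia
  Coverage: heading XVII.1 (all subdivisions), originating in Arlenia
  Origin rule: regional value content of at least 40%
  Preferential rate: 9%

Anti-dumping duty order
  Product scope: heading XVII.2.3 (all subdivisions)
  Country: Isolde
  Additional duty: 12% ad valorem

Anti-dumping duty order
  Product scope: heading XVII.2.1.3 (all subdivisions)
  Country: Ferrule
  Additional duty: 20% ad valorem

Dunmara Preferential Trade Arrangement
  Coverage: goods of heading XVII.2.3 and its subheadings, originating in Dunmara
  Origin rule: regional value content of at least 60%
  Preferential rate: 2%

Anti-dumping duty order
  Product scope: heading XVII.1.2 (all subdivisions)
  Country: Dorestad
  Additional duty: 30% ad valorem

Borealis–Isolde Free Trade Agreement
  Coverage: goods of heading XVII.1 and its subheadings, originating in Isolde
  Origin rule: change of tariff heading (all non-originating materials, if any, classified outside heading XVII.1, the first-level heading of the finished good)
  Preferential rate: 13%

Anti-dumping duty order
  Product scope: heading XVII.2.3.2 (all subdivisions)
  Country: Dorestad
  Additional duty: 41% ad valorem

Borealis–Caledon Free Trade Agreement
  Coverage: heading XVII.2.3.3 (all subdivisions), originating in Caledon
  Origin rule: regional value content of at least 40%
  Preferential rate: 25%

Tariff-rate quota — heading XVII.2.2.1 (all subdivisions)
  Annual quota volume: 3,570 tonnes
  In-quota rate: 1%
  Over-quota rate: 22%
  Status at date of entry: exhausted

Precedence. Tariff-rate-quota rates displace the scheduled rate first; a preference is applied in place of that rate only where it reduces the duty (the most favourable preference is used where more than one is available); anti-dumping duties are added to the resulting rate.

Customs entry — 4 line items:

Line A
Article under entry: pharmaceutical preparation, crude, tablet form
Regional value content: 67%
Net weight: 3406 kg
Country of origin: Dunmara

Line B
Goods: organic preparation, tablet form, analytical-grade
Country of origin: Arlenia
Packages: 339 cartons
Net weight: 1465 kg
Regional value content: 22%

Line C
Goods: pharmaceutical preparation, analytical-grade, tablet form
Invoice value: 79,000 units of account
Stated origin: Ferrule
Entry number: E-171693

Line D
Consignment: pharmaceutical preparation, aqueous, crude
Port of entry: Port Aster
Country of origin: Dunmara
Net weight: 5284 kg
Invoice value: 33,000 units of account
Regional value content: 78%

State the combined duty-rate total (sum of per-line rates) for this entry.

Line A: pharmaceutical → XVII.2; tablet form → XVII.2.3; crude → XVII.2.3.2. Scheduled 22%. Dunmara agreement on XVII.2.3: RVC ≥ 60% → 2% available; preferential 2%. → 2%.
Line B: organic → XVII.1; tablet form → XVII.1.1; analytical-grade → XVII.1.1.2. Scheduled 26%. Arlenia agreement on XVII.1: RVC < 40%. → 26%.
Line C: pharmaceutical → XVII.2; tablet form → XVII.2.3; analytical-grade → XVII.2.3.3. Scheduled 34%. No special measure applies. → 34%.
Line D: pharmaceutical → XVII.2; aqueous → XVII.2.2; crude → XVII.2.2.1. Scheduled 2%. quota on XVII.2.2.1 exhausted → over-quota 22%; Dunmara agreement on XVII.2.3: XVII.2.2.1 not covered. → 22%.
Sum: 2% + 26% + 34% + 22% = 84%.

84%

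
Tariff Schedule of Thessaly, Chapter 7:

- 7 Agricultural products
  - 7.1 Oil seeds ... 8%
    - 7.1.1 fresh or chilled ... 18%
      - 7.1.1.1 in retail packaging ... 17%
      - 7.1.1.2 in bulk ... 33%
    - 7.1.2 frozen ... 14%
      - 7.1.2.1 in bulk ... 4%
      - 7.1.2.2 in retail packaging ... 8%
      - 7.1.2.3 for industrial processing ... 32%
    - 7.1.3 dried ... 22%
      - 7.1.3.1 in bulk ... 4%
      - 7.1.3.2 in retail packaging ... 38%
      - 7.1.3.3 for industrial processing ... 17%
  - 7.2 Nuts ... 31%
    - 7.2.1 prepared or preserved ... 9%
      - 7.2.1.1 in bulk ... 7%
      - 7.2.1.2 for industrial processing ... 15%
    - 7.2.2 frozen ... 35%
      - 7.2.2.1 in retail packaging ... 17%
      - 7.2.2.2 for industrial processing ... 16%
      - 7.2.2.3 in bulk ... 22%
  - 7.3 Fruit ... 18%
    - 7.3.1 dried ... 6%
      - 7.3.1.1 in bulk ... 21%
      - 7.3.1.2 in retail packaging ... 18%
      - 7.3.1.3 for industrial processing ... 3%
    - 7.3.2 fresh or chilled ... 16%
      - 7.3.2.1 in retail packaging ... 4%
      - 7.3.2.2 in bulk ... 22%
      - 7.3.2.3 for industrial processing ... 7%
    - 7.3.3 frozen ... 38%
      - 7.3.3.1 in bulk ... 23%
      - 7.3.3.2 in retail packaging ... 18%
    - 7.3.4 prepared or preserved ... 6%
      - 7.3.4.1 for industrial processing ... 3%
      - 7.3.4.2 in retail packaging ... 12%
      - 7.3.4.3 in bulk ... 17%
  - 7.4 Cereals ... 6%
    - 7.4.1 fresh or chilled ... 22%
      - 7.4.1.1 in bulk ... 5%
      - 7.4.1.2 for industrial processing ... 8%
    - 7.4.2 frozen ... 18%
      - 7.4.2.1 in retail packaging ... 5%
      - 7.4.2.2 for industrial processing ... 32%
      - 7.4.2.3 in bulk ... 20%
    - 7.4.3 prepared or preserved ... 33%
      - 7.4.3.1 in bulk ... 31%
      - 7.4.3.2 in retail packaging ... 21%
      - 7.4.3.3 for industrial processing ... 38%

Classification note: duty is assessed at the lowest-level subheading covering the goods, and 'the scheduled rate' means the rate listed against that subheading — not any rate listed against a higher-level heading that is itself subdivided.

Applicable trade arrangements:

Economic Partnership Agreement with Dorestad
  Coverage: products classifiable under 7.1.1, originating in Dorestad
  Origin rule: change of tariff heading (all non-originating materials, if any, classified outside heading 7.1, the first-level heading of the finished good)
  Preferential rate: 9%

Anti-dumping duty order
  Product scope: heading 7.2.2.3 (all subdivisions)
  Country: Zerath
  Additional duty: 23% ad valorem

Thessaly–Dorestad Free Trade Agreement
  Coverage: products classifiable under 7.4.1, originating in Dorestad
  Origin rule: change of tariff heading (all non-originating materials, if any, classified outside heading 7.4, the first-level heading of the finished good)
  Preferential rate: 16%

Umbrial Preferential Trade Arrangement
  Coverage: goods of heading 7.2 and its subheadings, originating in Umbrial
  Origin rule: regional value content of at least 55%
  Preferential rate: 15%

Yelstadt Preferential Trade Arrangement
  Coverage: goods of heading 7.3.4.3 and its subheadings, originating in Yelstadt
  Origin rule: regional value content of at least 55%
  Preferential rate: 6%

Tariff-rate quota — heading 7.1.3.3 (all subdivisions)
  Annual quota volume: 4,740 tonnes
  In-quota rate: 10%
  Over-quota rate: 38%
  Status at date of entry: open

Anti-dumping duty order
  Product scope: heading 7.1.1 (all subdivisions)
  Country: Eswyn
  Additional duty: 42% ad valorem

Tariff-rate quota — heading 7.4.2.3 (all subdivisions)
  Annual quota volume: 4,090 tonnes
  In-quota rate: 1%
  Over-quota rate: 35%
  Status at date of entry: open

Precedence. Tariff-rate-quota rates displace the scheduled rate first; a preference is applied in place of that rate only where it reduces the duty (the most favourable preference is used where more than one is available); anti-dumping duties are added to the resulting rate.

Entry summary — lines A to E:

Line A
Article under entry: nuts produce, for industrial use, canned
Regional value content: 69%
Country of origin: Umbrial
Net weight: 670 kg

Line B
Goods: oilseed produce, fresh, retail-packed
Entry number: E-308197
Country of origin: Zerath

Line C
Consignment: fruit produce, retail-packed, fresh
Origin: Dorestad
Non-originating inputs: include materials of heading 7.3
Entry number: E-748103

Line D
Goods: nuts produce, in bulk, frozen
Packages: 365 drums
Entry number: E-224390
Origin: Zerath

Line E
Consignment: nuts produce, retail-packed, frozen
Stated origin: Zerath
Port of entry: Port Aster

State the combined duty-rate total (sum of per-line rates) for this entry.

98%

Line A: nuts → 7.2; canned → 7.2.1; for industrial use → 7.2.1.2. Scheduled 15%. Umbrial agreement on 7.2: RVC ≥ 55% → 15% available; preference 15% not lower than 15% → no reduction. → 15%.
Line B: oilseed → 7.1; fresh → 7.1.1; retail-packed → 7.1.1.1. Scheduled 17%. No special measure applies. → 17%.
Line C: fruit → 7.3; fresh → 7.3.2; retail-packed → 7.3.2.1. Scheduled 4%. Dorestad agreement on 7.1.1: 7.3.2.1 not covered; Dorestad agreement on 7.4.1: 7.3.2.1 not covered. → 4%.
Line D: nuts → 7.2; frozen → 7.2.2; in bulk → 7.2.2.3. Scheduled 22%. anti-dumping (Zerath, 7.2.2.3): +23%; total 22% + 23% = 45%. → 45%.
Line E: nuts → 7.2; frozen → 7.2.2; retail-packed → 7.2.2.1. Scheduled 17%. No special measure applies. → 17%.
Sum: 15% + 17% + 4% + 45% + 17% = 98%.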